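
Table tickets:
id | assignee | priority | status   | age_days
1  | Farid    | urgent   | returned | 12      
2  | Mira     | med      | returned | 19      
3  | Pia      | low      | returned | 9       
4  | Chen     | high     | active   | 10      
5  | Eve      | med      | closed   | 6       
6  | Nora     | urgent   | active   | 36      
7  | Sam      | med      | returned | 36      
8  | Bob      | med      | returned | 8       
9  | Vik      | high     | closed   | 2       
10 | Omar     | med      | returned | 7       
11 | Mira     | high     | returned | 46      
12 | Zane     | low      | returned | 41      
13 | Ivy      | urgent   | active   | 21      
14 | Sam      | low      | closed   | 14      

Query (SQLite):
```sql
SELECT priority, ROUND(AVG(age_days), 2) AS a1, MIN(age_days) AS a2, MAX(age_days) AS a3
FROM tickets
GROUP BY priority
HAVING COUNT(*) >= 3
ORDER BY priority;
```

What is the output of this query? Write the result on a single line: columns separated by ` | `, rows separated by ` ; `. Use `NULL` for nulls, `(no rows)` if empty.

Group tickets by priority.
Per group compute: ROUND(AVG(age_days), 2), MIN(age_days), MAX(age_days).
HAVING: drop groups with fewer than 3 rows.
  high: ids {4, 9, 11} → ROUND(AVG(age_days), 2)=19.33, MIN(age_days)=2, MAX(age_days)=46
  low: ids {3, 12, 14} → ROUND(AVG(age_days), 2)=21.33, MIN(age_days)=9, MAX(age_days)=41
  med: ids {2, 5, 7, 8, 10} → ROUND(AVG(age_days), 2)=15.2, MIN(age_days)=6, MAX(age_days)=36
  urgent: ids {1, 6, 13} → ROUND(AVG(age_days), 2)=23, MIN(age_days)=12, MAX(age_days)=36

high | 19.33 | 2 | 46 ; low | 21.33 | 9 | 41 ; med | 15.2 | 6 | 36 ; urgent | 23 | 12 | 36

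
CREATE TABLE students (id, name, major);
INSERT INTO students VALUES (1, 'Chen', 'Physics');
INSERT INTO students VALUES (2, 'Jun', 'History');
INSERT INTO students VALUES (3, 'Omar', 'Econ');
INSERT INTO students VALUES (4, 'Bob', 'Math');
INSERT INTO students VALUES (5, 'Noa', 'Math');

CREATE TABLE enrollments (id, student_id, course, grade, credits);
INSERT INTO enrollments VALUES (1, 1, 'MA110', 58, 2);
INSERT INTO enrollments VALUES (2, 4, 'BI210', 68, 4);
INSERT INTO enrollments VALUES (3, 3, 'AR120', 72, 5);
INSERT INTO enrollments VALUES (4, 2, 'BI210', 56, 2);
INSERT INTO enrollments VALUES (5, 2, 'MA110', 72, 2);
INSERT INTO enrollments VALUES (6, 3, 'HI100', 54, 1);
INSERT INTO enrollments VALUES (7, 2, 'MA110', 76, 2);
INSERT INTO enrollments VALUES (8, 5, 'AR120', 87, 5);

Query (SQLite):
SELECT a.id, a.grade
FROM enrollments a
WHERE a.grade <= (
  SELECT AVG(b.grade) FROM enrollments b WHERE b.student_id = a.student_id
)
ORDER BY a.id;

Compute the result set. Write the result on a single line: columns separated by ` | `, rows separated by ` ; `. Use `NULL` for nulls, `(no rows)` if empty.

1 | 58 ; 2 | 68 ; 4 | 56 ; 6 | 54 ; 8 | 87

For each enrollments row a, compute AVG(grade) over rows sharing a.student_id.
Keep row a if a.grade <= that per-group AVG.
  student_id=1: AVG(grade) = 58.0
  student_id=2: AVG(grade) = 68.0
  student_id=3: AVG(grade) = 63.0
  student_id=4: AVG(grade) = 68.0
  student_id=5: AVG(grade) = 87.0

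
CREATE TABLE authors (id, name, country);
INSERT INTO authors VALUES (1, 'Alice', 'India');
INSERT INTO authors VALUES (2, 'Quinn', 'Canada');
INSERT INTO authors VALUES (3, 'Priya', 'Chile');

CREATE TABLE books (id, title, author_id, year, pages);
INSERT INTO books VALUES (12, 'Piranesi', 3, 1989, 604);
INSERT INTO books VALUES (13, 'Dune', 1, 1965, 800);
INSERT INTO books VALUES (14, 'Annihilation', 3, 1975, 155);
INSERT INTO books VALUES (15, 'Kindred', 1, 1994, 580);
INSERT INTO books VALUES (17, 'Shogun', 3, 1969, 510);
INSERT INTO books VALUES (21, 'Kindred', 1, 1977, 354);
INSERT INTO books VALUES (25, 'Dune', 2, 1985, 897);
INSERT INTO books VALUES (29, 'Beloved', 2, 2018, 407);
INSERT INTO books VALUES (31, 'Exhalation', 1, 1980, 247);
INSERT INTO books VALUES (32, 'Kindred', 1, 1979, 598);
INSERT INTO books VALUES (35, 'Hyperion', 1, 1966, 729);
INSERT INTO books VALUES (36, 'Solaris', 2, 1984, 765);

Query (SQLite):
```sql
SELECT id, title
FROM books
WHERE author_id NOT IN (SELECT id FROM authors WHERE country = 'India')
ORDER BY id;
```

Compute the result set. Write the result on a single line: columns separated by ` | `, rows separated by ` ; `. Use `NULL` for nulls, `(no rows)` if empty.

Inner query: authors.id where country = 'India'.
Outer: keep books rows whose author_id is not in that set.
Inner query → {1}

12 | Piranesi ; 14 | Annihilation ; 17 | Shogun ; 25 | Dune ; 29 | Beloved ; 36 | Solaris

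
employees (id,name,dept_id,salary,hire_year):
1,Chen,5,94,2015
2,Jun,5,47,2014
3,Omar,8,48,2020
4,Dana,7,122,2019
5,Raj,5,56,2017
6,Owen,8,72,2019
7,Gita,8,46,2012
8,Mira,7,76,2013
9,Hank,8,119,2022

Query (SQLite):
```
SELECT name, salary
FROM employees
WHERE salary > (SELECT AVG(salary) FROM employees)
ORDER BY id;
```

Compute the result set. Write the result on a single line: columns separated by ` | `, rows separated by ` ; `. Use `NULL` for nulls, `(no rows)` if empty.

Chen | 94 ; Dana | 122 ; Mira | 76 ; Hank | 119

Scalar subquery: AVG(salary) over all employees rows = 75.555556 (≈; comparison uses full precision).
Keep rows where salary > that value.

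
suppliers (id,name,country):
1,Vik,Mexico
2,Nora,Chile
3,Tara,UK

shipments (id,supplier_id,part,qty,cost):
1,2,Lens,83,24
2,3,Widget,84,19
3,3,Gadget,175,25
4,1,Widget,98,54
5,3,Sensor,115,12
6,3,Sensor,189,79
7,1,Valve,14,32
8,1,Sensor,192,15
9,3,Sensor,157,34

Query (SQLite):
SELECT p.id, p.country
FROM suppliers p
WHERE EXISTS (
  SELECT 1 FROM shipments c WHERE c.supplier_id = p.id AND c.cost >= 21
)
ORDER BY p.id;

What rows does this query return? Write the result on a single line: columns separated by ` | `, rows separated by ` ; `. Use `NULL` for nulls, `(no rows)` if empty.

1 | Mexico ; 2 | Chile ; 3 | UK

For each suppliers row, check whether any shipments with matching supplier_id has cost >= 21.
Keep rows where that is true.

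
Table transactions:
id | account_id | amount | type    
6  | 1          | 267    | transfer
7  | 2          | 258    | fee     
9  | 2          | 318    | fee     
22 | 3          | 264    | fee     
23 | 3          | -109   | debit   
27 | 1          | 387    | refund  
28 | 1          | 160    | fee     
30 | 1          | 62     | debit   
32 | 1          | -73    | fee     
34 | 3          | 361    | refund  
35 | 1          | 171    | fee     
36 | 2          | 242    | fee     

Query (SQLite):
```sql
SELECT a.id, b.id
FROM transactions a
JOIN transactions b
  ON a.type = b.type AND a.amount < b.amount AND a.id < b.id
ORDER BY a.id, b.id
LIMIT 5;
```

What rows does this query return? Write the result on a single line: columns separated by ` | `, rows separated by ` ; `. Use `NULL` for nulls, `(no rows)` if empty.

7 | 9 ; 7 | 22 ; 23 | 30 ; 28 | 35 ; 28 | 36

Pairs (a,b) with same type, a.amount < b.amount, a.id < b.id.
type groups: debit:{23,30} fee:{7,9,22,28,32,35,36} refund:{27,34} transfer:{6}
Ordered by (a.id, b.id); first 5.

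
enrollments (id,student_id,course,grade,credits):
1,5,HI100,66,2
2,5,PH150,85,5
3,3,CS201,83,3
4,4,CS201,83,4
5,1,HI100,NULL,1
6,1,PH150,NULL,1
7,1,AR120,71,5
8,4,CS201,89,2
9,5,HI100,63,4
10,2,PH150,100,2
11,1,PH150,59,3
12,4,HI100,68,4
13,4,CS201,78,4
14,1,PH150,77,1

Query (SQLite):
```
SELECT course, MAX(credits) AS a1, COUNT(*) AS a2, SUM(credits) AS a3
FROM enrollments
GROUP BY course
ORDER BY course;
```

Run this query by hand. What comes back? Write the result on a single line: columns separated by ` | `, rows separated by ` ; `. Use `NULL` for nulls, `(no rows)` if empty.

AR120 | 5 | 1 | 5 ; CS201 | 4 | 4 | 13 ; HI100 | 4 | 4 | 11 ; PH150 | 5 | 5 | 12

Group enrollments by course.
Per group compute: MAX(credits), COUNT(*), SUM(credits).
  AR120: ids {7} → MAX(credits)=5, COUNT(*)=1, SUM(credits)=5
  CS201: ids {3, 4, 8, 13} → MAX(credits)=4, COUNT(*)=4, SUM(credits)=13
  HI100: ids {1, 5, 9, 12} → MAX(credits)=4, COUNT(*)=4, SUM(credits)=11
  PH150: ids {2, 6, 10, 11, 14} → MAX(credits)=5, COUNT(*)=5, SUM(credits)=12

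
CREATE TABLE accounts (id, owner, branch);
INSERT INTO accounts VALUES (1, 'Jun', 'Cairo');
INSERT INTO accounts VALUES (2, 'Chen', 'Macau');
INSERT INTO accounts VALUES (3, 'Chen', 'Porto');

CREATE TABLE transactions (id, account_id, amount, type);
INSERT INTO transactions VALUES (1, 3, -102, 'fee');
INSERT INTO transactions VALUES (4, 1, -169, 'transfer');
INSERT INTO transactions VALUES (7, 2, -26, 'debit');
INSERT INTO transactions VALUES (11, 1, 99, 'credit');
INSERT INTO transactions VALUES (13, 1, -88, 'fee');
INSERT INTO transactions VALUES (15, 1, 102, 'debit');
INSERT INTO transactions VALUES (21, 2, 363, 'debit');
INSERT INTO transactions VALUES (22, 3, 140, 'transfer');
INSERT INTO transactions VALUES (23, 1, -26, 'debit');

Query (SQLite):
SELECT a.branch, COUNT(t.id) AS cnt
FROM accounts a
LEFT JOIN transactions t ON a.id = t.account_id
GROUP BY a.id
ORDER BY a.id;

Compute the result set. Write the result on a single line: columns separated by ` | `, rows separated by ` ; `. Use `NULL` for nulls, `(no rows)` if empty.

LEFT JOIN keeps every accounts row; unmatched ones get NULL for transactions columns.
Group by accounts.id and compute COUNT(t.id). COUNT(col) of an all-NULL group is 0.
  1: ids {4, 11, 13, 15, 23} → COUNT(t.id)=5
  2: ids {7, 21} → COUNT(t.id)=2
  3: ids {1, 22} → COUNT(t.id)=2

Cairo | 5 ; Macau | 2 ; Porto | 2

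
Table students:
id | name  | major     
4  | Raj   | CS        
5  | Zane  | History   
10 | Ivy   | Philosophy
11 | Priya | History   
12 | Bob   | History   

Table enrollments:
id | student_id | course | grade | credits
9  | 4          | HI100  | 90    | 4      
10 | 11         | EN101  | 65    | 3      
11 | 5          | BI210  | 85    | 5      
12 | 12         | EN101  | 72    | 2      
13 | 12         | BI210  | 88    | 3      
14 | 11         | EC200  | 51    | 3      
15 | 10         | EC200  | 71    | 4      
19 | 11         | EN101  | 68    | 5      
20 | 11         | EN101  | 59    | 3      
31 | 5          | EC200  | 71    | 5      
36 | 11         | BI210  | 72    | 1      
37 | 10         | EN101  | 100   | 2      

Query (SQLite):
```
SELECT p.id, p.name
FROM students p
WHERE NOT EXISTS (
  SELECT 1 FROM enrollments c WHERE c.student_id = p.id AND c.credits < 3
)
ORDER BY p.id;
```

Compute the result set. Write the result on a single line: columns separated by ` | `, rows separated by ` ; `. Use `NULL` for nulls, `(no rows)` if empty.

For each students row, check whether any enrollments with matching student_id has credits < 3.
Keep rows where that is false.

4 | Raj ; 5 | Zane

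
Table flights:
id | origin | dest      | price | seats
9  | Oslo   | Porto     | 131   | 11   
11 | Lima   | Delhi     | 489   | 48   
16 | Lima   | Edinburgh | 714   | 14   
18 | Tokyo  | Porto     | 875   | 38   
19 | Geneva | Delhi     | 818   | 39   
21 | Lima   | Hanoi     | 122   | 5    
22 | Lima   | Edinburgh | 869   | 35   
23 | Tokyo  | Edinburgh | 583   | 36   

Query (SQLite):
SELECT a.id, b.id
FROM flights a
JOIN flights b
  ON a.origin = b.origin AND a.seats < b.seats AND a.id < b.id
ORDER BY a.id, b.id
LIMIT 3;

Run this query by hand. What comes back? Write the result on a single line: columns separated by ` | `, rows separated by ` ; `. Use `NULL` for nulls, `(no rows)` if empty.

Pairs (a,b) with same origin, a.seats < b.seats, a.id < b.id.
origin groups: Geneva:{19} Lima:{11,16,21,22} Oslo:{9} Tokyo:{18,23}
Ordered by (a.id, b.id); first 3.

16 | 22 ; 21 | 22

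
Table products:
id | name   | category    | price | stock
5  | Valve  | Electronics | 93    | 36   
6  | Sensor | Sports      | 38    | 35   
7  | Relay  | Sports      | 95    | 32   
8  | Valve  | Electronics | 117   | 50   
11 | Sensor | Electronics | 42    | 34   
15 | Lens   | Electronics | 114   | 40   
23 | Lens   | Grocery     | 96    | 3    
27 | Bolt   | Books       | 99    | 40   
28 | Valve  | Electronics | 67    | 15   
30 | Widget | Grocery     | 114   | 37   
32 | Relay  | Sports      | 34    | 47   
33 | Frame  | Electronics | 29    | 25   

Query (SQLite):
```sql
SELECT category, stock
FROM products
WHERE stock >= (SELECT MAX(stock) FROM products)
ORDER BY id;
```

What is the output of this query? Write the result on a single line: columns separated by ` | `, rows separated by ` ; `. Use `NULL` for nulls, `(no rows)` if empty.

Electronics | 50

Scalar subquery: MAX(stock) over all products rows = 50.
Keep rows where stock >= that value.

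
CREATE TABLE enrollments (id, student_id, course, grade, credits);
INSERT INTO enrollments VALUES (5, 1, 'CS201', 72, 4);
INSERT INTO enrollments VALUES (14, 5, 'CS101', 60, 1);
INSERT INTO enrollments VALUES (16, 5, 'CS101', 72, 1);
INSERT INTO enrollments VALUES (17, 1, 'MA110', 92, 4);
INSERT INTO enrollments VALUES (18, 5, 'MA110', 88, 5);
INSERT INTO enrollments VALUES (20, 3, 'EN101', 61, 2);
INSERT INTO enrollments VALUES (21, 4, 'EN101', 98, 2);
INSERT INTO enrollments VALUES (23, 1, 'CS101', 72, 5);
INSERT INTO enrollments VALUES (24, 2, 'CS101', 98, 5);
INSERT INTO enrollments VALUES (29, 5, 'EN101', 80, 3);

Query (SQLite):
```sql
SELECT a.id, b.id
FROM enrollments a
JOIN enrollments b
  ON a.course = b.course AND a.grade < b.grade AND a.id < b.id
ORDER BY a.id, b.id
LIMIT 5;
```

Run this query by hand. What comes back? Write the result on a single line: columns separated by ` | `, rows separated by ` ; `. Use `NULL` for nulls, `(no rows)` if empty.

14 | 16 ; 14 | 23 ; 14 | 24 ; 16 | 24 ; 20 | 21

Pairs (a,b) with same course, a.grade < b.grade, a.id < b.id.
course groups: CS101:{14,16,23,24} CS201:{5} EN101:{20,21,29} MA110:{17,18}
Ordered by (a.id, b.id); first 5.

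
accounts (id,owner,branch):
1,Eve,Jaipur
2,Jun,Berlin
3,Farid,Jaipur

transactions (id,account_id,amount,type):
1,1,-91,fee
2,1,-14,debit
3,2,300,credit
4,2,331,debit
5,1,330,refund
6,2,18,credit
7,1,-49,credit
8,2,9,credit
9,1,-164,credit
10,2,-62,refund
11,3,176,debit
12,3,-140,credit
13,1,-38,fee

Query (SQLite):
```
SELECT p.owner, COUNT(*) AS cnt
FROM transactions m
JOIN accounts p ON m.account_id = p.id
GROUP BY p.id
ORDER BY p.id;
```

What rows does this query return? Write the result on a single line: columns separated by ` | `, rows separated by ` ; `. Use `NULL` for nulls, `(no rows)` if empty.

Eve | 6 ; Jun | 5 ; Farid | 2

Join each transactions row to its accounts via account_id.
Group joined rows by accounts.id; compute COUNT(*) per group.
  1: ids {1, 2, 5, 7, 9, 13} → COUNT(*)=6
  2: ids {3, 4, 6, 8, 10} → COUNT(*)=5
  3: ids {11, 12} → COUNT(*)=2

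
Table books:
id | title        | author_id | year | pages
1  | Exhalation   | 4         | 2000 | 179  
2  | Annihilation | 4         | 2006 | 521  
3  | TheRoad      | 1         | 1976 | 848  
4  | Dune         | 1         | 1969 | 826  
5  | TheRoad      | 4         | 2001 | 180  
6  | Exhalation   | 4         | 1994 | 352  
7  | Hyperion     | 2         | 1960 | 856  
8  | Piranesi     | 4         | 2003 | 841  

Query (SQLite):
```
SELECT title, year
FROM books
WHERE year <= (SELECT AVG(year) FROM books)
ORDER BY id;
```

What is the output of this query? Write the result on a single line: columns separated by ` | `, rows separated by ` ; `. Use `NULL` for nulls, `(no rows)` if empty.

TheRoad | 1976 ; Dune | 1969 ; Hyperion | 1960

Scalar subquery: AVG(year) over all books rows = 1988.625.
Keep rows where year <= that value.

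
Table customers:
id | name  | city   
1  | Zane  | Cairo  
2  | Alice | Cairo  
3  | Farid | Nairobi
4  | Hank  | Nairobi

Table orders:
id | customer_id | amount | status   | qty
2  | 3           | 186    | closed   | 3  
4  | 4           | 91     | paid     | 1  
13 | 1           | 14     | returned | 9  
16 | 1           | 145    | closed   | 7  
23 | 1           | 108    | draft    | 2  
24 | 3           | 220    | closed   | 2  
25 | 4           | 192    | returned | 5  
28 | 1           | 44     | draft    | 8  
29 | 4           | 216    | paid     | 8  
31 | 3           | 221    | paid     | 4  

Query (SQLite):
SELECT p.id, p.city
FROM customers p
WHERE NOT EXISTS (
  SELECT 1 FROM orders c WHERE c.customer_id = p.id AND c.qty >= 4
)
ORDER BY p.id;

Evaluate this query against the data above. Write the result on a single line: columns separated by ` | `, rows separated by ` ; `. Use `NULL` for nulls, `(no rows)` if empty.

2 | Cairo

For each customers row, check whether any orders with matching customer_id has qty >= 4.
Keep rows where that is false.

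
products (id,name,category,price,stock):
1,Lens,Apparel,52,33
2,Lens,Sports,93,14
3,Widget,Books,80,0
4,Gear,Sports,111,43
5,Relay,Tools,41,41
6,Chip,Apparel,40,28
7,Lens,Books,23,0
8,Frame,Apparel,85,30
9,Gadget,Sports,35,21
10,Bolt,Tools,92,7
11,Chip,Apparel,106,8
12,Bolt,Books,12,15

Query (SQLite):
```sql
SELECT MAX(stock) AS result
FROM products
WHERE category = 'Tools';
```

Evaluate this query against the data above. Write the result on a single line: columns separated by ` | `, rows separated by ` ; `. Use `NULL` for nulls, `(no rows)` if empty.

Rows where category='Tools' → stock values: [41, 7].
MAX of non-NULL values = 41.

41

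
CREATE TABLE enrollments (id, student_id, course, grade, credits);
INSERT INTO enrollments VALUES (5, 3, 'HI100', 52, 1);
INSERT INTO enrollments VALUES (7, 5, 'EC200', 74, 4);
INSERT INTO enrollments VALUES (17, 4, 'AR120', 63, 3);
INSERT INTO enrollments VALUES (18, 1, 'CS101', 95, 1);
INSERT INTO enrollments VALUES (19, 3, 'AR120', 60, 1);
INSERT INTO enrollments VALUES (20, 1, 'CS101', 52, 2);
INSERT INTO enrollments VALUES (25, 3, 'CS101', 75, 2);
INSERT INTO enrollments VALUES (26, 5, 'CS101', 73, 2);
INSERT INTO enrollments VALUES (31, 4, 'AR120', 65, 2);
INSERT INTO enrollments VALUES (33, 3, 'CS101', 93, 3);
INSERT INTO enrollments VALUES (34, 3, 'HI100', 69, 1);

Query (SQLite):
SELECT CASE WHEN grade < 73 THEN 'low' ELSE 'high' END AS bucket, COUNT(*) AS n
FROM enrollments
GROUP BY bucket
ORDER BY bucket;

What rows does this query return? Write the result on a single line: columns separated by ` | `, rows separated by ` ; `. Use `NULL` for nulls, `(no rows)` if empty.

high | 5 ; low | 6

Bucket rows by grade < 73 → 'low' else 'high'; count each bucket.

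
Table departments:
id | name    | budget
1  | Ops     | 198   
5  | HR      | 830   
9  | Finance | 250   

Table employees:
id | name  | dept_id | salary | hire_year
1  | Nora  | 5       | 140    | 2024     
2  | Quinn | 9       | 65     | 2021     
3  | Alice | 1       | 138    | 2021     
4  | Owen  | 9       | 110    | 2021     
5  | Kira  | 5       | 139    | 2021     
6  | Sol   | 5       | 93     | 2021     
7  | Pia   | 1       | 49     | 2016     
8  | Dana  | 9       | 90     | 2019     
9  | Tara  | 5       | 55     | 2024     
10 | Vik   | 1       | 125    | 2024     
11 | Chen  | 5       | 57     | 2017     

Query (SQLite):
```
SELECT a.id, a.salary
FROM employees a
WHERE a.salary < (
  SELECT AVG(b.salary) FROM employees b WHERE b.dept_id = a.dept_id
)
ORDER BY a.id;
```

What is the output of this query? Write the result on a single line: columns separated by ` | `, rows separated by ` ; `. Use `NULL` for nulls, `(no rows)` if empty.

2 | 65 ; 6 | 93 ; 7 | 49 ; 9 | 55 ; 11 | 57

For each employees row a, compute AVG(salary) over rows sharing a.dept_id.
Keep row a if a.salary < that per-group AVG.
  dept_id=1: AVG(salary) = 104.0
  dept_id=5: AVG(salary) = 96.8
  dept_id=9: AVG(salary) = 88.333333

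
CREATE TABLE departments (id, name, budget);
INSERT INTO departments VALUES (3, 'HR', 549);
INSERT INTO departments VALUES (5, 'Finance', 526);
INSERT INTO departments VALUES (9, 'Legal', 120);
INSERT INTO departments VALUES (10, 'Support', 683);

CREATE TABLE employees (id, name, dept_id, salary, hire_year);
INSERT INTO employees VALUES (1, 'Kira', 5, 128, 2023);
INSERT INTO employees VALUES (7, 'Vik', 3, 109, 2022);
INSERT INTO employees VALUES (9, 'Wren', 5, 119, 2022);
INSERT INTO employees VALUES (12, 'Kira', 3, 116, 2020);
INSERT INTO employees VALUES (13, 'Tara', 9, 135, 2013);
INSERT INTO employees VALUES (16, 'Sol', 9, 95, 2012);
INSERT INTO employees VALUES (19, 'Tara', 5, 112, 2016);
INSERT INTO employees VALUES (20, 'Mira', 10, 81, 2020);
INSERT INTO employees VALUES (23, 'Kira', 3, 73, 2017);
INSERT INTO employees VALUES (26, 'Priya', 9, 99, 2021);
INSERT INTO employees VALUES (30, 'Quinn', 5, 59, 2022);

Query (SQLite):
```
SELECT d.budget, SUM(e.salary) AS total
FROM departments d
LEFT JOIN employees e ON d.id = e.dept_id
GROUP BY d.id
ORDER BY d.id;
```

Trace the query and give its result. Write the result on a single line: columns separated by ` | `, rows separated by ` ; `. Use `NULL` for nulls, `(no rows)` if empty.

549 | 298 ; 526 | 418 ; 120 | 329 ; 683 | 81

LEFT JOIN keeps every departments row; unmatched ones get NULL for employees columns.
Group by departments.id and compute SUM(e.salary). SUM over an all-NULL group is NULL.
  3: ids {7, 12, 23} → SUM(e.salary)=298
  5: ids {1, 9, 19, 30} → SUM(e.salary)=418
  9: ids {13, 16, 26} → SUM(e.salary)=329
  10: ids {20} → SUM(e.salary)=81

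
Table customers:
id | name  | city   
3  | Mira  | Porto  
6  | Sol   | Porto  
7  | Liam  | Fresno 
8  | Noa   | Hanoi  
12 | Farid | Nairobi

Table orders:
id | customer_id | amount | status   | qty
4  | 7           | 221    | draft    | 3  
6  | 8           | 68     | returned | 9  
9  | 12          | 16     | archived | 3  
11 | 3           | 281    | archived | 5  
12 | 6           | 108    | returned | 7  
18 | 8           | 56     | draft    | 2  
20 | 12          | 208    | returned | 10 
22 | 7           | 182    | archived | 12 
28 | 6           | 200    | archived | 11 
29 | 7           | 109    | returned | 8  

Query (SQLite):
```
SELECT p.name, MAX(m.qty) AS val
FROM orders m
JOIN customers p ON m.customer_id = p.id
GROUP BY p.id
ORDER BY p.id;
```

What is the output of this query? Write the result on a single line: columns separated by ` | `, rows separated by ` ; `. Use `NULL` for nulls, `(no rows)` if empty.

Join each orders row to its customers via customer_id.
Group joined rows by customers.id; compute MAX(m.qty) per group.
  3: ids {11} → MAX(m.qty)=5
  6: ids {12, 28} → MAX(m.qty)=11
  7: ids {4, 22, 29} → MAX(m.qty)=12
  8: ids {6, 18} → MAX(m.qty)=9
  12: ids {9, 20} → MAX(m.qty)=10

Mira | 5 ; Sol | 11 ; Liam | 12 ; Noa | 9 ; Farid | 10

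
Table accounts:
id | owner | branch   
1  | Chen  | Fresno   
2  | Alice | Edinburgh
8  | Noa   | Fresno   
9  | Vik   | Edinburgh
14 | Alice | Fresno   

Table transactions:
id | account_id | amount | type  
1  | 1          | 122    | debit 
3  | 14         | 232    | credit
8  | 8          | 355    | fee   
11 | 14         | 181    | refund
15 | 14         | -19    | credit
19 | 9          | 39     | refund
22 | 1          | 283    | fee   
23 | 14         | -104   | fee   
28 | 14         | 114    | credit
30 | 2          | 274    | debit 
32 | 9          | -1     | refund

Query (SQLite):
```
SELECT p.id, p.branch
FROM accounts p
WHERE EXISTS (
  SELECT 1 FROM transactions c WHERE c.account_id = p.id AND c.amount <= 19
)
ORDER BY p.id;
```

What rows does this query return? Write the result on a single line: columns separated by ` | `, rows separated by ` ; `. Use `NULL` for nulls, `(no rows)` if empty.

9 | Edinburgh ; 14 | Fresno

For each accounts row, check whether any transactions with matching account_id has amount <= 19.
Keep rows where that is true.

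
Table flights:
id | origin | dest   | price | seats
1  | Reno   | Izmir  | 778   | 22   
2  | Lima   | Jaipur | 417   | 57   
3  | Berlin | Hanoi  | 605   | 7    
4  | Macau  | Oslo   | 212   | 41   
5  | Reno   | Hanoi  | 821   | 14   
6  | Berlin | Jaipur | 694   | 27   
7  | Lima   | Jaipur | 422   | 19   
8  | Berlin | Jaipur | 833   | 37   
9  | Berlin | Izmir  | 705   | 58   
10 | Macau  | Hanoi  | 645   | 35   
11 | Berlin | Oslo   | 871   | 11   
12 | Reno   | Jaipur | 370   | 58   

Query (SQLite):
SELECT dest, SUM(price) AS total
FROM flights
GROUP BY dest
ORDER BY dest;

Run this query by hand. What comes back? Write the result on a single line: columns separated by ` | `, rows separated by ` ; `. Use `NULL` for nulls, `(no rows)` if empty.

Hanoi | 2071 ; Izmir | 1483 ; Jaipur | 2736 ; Oslo | 1083

Partition flights by dest; compute SUM(price) within each group.
  Hanoi: ids {3, 5, 10} → SUM(price)=2071
  Izmir: ids {1, 9} → SUM(price)=1483
  Jaipur: ids {2, 6, 7, 8, 12} → SUM(price)=2736
  Oslo: ids {4, 11} → SUM(price)=1083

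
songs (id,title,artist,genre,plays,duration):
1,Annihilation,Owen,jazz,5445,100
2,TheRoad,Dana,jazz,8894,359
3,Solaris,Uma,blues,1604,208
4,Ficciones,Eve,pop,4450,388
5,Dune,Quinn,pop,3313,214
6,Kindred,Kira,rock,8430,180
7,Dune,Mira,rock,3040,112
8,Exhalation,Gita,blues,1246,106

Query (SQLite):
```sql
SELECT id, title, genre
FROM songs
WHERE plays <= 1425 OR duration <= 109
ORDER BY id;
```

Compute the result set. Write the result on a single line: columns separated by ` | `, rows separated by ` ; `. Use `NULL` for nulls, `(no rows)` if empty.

plays <= 1425: ids {8}
duration <= 109: ids {1, 8}
Combine with OR.

1 | Annihilation | jazz ; 8 | Exhalation | blues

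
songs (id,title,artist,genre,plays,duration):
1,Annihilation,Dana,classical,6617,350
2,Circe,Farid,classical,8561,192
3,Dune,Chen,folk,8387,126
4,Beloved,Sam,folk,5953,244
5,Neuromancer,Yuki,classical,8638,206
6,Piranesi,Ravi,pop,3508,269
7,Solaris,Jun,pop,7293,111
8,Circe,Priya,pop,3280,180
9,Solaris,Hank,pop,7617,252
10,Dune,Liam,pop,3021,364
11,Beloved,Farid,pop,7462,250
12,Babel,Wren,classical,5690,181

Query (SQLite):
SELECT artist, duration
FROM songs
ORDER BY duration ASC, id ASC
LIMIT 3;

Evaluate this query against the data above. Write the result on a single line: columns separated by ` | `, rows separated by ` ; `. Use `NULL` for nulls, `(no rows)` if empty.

Sort by duration asc, tiebreak id asc: (111, id=7), (126, id=3), (180, id=8), (181, id=12), (192, id=2), (206, id=5) …. Take first 3.

Jun | 111 ; Chen | 126 ; Priya | 180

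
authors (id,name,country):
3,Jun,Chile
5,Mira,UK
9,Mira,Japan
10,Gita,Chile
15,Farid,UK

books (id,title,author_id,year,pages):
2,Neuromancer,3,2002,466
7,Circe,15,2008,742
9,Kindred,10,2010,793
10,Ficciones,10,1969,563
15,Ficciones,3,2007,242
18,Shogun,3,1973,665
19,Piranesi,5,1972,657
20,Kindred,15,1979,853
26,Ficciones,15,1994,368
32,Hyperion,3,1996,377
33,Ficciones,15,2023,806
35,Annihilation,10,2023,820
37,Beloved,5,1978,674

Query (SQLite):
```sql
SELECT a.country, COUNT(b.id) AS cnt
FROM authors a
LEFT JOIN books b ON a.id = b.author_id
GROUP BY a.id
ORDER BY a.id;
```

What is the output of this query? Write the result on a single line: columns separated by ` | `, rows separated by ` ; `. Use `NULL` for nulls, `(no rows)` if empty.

LEFT JOIN keeps every authors row; unmatched ones get NULL for books columns.
Group by authors.id and compute COUNT(b.id). COUNT(col) of an all-NULL group is 0.
  3: ids {2, 15, 18, 32} → COUNT(b.id)=4
  5: ids {19, 37} → COUNT(b.id)=2
  9: ids {—} → COUNT(b.id)=0
  10: ids {9, 10, 35} → COUNT(b.id)=3
  15: ids {7, 20, 26, 33} → COUNT(b.id)=4

Chile | 4 ; UK | 2 ; Japan | 0 ; Chile | 3 ; UK | 4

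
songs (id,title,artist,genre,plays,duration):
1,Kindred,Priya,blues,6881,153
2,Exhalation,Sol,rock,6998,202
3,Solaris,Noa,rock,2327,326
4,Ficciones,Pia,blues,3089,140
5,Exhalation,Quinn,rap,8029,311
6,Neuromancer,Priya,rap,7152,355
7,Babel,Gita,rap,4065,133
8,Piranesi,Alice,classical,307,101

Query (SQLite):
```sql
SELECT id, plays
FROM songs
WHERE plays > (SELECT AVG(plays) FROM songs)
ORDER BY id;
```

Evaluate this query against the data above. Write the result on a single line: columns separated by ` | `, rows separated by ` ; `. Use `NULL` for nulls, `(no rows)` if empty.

Scalar subquery: AVG(plays) over all songs rows = 4856.0.
Keep rows where plays > that value.

1 | 6881 ; 2 | 6998 ; 5 | 8029 ; 6 | 7152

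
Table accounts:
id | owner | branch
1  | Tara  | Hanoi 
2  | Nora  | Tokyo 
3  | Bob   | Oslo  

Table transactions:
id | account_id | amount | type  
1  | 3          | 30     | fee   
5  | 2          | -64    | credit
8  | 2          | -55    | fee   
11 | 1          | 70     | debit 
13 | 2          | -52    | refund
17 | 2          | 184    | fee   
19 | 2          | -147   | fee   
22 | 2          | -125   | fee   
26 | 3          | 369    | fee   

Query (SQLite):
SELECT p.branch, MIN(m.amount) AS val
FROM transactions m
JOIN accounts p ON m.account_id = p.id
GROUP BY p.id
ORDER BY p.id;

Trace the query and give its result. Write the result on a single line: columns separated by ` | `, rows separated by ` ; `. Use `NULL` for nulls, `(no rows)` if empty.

Hanoi | 70 ; Tokyo | -147 ; Oslo | 30

Join each transactions row to its accounts via account_id.
Group joined rows by accounts.id; compute MIN(m.amount) per group.
  1: ids {11} → MIN(m.amount)=70
  2: ids {5, 8, 13, 17, 19, 22} → MIN(m.amount)=-147
  3: ids {1, 26} → MIN(m.amount)=30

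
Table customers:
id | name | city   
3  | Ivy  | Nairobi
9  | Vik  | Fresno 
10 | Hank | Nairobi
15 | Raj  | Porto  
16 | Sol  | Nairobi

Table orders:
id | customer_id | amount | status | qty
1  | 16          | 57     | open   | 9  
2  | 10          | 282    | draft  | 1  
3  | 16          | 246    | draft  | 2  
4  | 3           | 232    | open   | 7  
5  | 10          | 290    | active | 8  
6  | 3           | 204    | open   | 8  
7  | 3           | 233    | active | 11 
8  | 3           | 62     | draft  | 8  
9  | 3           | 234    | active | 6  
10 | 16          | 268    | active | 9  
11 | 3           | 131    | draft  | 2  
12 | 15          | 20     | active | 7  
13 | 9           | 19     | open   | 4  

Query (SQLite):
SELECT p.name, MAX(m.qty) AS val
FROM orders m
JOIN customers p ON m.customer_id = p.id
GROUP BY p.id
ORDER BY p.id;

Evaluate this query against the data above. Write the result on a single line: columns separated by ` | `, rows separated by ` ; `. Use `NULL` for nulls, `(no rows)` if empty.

Join each orders row to its customers via customer_id.
Group joined rows by customers.id; compute MAX(m.qty) per group.
  3: ids {4, 6, 7, 8, 9, 11} → MAX(m.qty)=11
  9: ids {13} → MAX(m.qty)=4
  10: ids {2, 5} → MAX(m.qty)=8
  15: ids {12} → MAX(m.qty)=7
  16: ids {1, 3, 10} → MAX(m.qty)=9

Ivy | 11 ; Vik | 4 ; Hank | 8 ; Raj | 7 ; Sol | 9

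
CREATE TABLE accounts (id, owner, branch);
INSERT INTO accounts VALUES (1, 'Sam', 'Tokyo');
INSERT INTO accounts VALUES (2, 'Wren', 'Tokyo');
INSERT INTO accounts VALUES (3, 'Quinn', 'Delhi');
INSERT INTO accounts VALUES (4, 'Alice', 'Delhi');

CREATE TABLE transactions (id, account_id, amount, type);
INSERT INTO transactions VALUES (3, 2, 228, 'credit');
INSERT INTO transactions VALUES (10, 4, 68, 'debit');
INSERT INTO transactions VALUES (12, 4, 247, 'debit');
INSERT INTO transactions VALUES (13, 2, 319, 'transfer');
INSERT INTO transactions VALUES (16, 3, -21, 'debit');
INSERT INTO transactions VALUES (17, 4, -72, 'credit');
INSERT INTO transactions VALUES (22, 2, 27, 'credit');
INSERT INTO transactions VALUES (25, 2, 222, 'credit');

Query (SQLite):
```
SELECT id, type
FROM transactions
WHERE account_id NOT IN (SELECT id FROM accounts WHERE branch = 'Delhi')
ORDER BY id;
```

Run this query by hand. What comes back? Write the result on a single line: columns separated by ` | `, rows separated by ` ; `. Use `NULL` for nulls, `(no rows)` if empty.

3 | credit ; 13 | transfer ; 22 | credit ; 25 | credit

Inner query: accounts.id where branch = 'Delhi'.
Outer: keep transactions rows whose account_id is not in that set.
Inner query → {3, 4}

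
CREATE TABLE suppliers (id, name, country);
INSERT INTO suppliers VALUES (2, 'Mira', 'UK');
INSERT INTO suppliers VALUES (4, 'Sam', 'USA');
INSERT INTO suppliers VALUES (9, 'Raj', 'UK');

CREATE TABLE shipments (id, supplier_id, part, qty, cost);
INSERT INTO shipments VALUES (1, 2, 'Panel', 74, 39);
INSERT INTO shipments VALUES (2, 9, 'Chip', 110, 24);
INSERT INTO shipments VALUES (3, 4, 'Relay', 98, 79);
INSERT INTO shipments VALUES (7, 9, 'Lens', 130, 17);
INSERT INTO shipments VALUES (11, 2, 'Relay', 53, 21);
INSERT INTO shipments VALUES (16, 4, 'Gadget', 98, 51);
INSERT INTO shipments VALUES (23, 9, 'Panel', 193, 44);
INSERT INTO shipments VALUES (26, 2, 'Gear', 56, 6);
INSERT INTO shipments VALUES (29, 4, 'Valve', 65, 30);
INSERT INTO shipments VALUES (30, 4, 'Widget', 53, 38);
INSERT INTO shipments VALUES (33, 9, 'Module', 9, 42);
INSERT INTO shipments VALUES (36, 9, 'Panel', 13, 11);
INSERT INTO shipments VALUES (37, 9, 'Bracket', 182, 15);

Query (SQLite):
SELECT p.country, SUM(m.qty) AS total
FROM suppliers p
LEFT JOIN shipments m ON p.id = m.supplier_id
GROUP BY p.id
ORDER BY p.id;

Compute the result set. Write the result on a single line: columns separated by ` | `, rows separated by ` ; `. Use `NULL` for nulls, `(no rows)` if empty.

UK | 183 ; USA | 314 ; UK | 637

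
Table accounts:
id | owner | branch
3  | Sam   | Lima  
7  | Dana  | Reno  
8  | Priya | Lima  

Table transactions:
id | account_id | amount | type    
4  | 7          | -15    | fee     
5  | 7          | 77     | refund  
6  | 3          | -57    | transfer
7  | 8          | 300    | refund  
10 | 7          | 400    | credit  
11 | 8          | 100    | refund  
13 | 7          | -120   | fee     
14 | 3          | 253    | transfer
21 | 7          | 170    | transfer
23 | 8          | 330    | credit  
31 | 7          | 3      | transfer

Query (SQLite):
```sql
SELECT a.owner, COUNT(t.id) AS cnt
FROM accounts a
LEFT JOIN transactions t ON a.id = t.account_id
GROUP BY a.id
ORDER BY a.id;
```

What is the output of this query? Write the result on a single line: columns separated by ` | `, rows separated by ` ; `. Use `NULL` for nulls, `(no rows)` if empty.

Sam | 2 ; Dana | 6 ; Priya | 3

LEFT JOIN keeps every accounts row; unmatched ones get NULL for transactions columns.
Group by accounts.id and compute COUNT(t.id). COUNT(col) of an all-NULL group is 0.
  3: ids {6, 14} → COUNT(t.id)=2
  7: ids {4, 5, 10, 13, 21, 31} → COUNT(t.id)=6
  8: ids {7, 11, 23} → COUNT(t.id)=3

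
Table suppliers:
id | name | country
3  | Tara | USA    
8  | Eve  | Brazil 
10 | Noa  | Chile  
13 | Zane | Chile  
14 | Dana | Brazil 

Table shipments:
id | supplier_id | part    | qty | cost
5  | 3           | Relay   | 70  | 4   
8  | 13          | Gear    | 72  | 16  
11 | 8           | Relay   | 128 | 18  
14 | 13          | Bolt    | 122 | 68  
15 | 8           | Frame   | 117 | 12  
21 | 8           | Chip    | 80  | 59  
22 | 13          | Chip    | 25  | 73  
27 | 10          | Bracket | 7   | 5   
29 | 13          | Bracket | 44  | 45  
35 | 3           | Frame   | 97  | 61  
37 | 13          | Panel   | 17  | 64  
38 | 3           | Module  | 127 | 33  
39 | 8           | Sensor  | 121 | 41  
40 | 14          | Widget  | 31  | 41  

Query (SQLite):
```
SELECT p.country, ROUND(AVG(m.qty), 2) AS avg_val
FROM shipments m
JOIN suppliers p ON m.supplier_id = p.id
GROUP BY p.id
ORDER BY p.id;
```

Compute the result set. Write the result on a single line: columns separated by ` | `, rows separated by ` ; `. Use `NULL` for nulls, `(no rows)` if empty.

USA | 98 ; Brazil | 111.5 ; Chile | 7 ; Chile | 56 ; Brazil | 31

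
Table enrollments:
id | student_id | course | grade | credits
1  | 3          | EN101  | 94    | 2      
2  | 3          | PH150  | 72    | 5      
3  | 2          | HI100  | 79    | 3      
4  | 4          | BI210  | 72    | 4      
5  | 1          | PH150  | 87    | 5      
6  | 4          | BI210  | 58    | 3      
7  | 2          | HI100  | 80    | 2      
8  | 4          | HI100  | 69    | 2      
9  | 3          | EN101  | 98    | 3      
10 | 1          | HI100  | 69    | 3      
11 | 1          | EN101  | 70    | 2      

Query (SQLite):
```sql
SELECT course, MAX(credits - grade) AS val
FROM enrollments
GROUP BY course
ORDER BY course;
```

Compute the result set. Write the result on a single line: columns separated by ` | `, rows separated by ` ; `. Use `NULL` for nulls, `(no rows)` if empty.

BI210 | -55 ; EN101 | -68 ; HI100 | -66 ; PH150 | -67

For each row compute credits - grade.
Group by course; take MAX of the expression per group.
  BI210: ids {4, 6} → MAX(credits - grade)=-55
  EN101: ids {1, 9, 11} → MAX(credits - grade)=-68
  HI100: ids {3, 7, 8, 10} → MAX(credits - grade)=-66
  PH150: ids {2, 5} → MAX(credits - grade)=-67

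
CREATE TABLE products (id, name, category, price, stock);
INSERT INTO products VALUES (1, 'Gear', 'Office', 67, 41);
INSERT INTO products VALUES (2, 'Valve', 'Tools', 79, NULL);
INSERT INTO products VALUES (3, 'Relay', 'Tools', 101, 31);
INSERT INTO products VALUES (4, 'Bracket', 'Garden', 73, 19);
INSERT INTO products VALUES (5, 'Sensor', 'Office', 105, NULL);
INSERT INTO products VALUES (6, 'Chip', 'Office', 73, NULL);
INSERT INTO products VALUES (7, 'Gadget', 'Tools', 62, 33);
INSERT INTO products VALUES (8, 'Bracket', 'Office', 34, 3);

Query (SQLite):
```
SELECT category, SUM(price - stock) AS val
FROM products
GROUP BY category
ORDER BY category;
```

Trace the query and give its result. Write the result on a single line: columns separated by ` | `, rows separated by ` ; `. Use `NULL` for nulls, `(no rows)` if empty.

Garden | 54 ; Office | 57 ; Tools | 99

For each row compute price - stock.
Group by category; take SUM of the expression per group.
  Garden: ids {4} → SUM(price - stock)=54
  Office: ids {1, 5, 6, 8} → SUM(price - stock)=57
  Tools: ids {2, 3, 7} → SUM(price - stock)=99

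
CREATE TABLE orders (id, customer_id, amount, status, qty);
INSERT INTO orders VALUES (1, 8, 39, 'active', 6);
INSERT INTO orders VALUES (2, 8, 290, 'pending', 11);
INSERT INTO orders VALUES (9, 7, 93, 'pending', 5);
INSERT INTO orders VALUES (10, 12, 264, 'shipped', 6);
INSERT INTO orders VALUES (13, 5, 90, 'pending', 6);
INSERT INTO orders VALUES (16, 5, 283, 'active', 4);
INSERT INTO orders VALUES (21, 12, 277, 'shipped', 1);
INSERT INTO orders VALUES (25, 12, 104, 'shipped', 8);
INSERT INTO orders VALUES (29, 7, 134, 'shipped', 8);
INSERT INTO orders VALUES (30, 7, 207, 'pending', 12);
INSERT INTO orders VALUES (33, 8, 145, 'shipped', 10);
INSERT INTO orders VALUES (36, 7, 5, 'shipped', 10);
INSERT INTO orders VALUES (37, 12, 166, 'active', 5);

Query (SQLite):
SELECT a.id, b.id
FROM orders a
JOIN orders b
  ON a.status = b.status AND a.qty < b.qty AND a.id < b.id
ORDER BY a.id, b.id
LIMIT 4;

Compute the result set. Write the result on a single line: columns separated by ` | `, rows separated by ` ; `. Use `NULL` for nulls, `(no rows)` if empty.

Pairs (a,b) with same status, a.qty < b.qty, a.id < b.id.
status groups: active:{1,16,37} pending:{2,9,13,30} shipped:{10,21,25,29,33,36}
Ordered by (a.id, b.id); first 4.

2 | 30 ; 9 | 13 ; 9 | 30 ; 10 | 25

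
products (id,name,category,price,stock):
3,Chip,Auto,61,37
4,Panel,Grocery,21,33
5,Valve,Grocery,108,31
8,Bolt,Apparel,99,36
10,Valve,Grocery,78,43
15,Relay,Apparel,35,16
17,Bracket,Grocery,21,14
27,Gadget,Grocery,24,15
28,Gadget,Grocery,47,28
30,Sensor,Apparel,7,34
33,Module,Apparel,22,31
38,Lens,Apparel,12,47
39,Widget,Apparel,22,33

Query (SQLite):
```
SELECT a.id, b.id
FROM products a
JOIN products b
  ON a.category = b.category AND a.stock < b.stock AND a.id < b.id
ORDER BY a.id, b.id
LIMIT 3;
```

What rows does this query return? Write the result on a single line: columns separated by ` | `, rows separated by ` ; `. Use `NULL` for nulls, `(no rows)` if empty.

Pairs (a,b) with same category, a.stock < b.stock, a.id < b.id.
category groups: Apparel:{8,15,30,33,38,39} Auto:{3} Grocery:{4,5,10,17,27,28}
Ordered by (a.id, b.id); first 3.

4 | 10 ; 5 | 10 ; 8 | 38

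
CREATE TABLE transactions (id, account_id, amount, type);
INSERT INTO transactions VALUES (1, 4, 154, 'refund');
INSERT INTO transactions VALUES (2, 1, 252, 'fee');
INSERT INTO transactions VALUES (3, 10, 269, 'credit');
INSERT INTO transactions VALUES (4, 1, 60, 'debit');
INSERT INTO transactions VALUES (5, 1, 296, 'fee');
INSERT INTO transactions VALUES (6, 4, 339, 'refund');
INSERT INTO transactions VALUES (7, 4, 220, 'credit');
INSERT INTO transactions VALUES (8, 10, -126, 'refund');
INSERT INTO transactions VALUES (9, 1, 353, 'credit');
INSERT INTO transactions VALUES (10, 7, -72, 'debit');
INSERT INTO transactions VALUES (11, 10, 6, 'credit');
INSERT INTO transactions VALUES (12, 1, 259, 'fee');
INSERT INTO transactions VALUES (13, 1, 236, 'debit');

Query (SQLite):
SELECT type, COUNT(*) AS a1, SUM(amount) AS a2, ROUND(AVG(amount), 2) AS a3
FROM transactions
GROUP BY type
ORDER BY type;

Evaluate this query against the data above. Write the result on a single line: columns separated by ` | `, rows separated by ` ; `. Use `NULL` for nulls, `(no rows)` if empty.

credit | 4 | 848 | 212 ; debit | 3 | 224 | 74.67 ; fee | 3 | 807 | 269 ; refund | 3 | 367 | 122.33

Group transactions by type.
Per group compute: COUNT(*), SUM(amount), ROUND(AVG(amount), 2).
  credit: ids {3, 7, 9, 11} → COUNT(*)=4, SUM(amount)=848, ROUND(AVG(amount), 2)=212
  debit: ids {4, 10, 13} → COUNT(*)=3, SUM(amount)=224, ROUND(AVG(amount), 2)=74.67
  fee: ids {2, 5, 12} → COUNT(*)=3, SUM(amount)=807, ROUND(AVG(amount), 2)=269
  refund: ids {1, 6, 8} → COUNT(*)=3, SUM(amount)=367, ROUND(AVG(amount), 2)=122.33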